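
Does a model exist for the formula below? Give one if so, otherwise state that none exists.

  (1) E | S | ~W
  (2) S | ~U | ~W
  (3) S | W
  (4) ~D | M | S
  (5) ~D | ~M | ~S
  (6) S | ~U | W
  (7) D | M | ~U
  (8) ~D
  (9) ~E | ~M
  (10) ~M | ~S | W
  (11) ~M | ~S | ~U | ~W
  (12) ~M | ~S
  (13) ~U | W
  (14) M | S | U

Unit clause (~D) forces D = False.
Try S = False:
  (S | W) forces W = True.
  (E | S | ~W) forces E = True.
  (S | ~U | ~W) forces U = False.
  (~E | ~M) forces M = False.
  clause (M | S | U) is falsified — backtrack.
So S = True.
  then (~M | ~S) forces M = False.
  then (D | M | ~U) forces U = False.
Set E = False.
Set W = False.
All clauses satisfied.

D: False, S: True, E: False, U: False, W: False, M: False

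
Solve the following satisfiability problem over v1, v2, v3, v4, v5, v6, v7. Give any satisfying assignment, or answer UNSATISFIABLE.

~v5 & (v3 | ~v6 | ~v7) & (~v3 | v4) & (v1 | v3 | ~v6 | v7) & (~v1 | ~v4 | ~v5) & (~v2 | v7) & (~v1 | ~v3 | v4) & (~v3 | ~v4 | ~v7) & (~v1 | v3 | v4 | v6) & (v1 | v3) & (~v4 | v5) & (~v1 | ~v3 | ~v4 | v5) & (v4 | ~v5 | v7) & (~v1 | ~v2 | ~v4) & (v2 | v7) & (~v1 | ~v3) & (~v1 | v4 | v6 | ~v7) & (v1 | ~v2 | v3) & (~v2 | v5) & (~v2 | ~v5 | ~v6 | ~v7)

Case v5 = True:
  Clause (~v5) is falsified — contradiction.
Case v5 = False:
  (~v4 | v5) forces v4 = False.
  (~v3 | v4) forces v3 = False.
  (v1 | v3) forces v1 = True.
  (~v1 | v3 | v4 | v6) forces v6 = True.
  (v3 | ~v6 | ~v7) forces v7 = False.
  (~v2 | v7) forces v2 = False.
  Clause (v2 | v7) is falsified — contradiction.
Both cases fail, so the formula is unsatisfiable.

UNSATISFIABLE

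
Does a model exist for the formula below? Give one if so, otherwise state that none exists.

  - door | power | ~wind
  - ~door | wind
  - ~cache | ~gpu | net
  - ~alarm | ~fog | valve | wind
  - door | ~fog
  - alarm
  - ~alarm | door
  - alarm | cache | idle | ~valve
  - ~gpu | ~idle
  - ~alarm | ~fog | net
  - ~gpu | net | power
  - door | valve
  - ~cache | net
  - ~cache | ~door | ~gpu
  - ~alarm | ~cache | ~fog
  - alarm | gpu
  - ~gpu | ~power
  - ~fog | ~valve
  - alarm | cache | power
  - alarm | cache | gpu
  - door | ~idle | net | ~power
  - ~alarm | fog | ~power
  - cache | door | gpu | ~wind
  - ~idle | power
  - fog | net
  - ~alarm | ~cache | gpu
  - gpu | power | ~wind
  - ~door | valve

net = True; power = False; wind = True; idle = False; cache = False; fog = False; door = True; valve = True; alarm = True; gpu = True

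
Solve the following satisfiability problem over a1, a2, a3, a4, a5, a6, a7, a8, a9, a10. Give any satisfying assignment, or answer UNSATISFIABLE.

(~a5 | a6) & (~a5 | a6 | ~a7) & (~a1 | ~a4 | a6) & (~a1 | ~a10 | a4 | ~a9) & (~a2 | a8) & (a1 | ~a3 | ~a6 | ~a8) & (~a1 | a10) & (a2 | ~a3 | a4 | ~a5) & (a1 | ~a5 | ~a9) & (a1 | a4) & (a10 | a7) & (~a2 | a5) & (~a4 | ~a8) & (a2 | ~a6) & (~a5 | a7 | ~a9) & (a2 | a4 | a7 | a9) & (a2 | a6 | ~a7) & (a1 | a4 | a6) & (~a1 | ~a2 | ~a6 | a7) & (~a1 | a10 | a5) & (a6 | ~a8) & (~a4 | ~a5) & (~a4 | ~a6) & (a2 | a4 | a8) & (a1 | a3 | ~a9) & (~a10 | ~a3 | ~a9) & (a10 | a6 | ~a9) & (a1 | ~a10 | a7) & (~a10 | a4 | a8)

a1=T, a2=T, a3=T, a4=F, a5=T, a6=T, a7=T, a8=T, a9=F, a10=T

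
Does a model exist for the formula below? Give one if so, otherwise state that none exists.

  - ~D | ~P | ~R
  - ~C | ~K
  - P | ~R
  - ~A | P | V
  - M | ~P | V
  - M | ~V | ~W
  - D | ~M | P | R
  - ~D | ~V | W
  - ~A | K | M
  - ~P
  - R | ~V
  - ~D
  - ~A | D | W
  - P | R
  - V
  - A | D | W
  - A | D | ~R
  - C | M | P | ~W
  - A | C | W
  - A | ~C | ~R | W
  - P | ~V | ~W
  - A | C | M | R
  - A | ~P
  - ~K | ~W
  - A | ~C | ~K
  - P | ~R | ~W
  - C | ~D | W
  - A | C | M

Case P = True:
  Clause (~P) is falsified — contradiction.
Case P = False:
  (P | ~R) forces R = False.
  Clause (P | R) is falsified — contradiction.
Both cases fail, so the formula is unsatisfiable.

The formula is unsatisfiable.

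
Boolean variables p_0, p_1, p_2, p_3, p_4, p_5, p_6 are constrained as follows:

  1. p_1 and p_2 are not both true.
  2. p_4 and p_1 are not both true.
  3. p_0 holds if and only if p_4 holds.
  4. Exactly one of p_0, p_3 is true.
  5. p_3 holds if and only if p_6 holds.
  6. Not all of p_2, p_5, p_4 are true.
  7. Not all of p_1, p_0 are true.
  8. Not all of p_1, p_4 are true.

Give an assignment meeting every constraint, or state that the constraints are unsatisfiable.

p_0 = False, p_1 = True, p_2 = False, p_3 = True, p_4 = False, p_5 = True, p_6 = True

  (1) p_1=T, p_2=F — not both ✓
  (2) p_4=F, p_1=T — not both ✓
  (3) p_0=F, p_4=F — same ✓
  (4) {p_0, p_3}: 1 true — exactly one ✓
  (5) p_3=T, p_6=T — same ✓
  (6) {p_2, p_5, p_4}: 1/3 true — not all ✓
  (7) {p_1, p_0}: 1/2 true — not all ✓
  (8) {p_1, p_4}: 1/2 true — not all ✓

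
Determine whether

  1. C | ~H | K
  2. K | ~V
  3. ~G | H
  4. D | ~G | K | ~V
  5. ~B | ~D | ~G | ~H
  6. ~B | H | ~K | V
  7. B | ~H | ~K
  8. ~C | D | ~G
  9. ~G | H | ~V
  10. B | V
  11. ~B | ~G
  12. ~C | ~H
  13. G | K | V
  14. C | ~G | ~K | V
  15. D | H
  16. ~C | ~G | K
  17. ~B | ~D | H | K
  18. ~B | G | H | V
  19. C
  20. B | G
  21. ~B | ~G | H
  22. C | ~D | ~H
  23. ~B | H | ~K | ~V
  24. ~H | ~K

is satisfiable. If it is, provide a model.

The formula is unsatisfiable.

Case C = True:
  (~C | ~H) forces H = False.
  (~G | H) forces G = False.
  (D | H) forces D = True.
  (B | G) forces B = True.
  (~B | ~D | H | K) forces K = True.
  (~B | H | ~K | V) forces V = True.
  Clause (~B | H | ~K | ~V) is falsified — contradiction.
Case C = False:
  Clause (C) is falsified — contradiction.
Both cases fail, so the formula is unsatisfiable.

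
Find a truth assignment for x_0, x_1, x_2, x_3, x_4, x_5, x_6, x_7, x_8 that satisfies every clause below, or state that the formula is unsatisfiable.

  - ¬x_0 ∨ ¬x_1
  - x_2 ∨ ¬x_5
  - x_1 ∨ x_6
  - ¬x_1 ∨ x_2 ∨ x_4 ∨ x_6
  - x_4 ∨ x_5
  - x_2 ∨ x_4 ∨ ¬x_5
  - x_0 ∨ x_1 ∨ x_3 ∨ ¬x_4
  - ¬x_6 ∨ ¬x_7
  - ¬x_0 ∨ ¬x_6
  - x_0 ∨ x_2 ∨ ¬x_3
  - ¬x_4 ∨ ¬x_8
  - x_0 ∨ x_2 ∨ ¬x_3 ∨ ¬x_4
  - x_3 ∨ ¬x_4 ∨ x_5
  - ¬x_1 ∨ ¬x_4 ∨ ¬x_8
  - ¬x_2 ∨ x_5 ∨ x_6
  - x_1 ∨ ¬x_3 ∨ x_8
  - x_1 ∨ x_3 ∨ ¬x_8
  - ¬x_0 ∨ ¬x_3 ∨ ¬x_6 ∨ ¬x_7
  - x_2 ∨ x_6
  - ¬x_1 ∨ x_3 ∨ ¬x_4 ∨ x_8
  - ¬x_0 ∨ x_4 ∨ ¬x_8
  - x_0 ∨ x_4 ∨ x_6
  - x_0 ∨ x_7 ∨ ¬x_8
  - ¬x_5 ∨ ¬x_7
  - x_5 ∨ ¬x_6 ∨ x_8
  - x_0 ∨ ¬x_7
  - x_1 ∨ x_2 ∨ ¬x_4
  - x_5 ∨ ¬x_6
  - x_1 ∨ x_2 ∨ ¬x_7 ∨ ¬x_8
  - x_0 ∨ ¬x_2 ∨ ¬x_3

x_0: False, x_1: True, x_2: True, x_3: False, x_4: False, x_5: True, x_6: True, x_7: False, x_8: False

Try x_0 = True:
  (¬x_0 ∨ ¬x_1) forces x_1 = False.
  (x_1 ∨ x_6) forces x_6 = True.
  clause (¬x_0 ∨ ¬x_6) is falsified — backtrack.
So x_0 = False.
  then (x_0 ∨ ¬x_7) forces x_7 = False.
  then (x_0 ∨ x_7 ∨ ¬x_8) forces x_8 = False.
Set x_1 = True.
Set x_2 = True.
  then (x_0 ∨ ¬x_2 ∨ ¬x_3) forces x_3 = False.
  then (¬x_1 ∨ x_3 ∨ ¬x_4 ∨ x_8) forces x_4 = False.
  then (x_0 ∨ x_4 ∨ x_6) forces x_6 = True.
  then (x_5 ∨ ¬x_6 ∨ x_8) forces x_5 = True.
All clauses satisfied.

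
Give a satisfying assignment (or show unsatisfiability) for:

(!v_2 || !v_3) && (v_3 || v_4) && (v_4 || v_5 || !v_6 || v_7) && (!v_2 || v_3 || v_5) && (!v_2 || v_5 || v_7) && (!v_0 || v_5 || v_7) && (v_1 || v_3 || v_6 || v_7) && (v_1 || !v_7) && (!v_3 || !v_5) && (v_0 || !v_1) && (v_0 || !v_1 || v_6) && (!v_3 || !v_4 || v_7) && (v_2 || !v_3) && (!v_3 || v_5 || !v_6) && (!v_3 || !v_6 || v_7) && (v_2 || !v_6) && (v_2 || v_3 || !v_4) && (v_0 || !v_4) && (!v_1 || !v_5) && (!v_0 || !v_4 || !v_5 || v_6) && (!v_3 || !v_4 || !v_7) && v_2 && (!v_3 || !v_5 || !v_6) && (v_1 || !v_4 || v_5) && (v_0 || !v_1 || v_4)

Unit clause (v_2) forces v_2 = True.
In (!v_2 || !v_3) only !v_3 is left, so v_3 = False.
In (v_3 || v_4) only v_4 is left, so v_4 = True.
In (!v_2 || v_3 || v_5) only v_5 is left, so v_5 = True.
In (v_0 || !v_4) only v_0 is left, so v_0 = True.
In (!v_1 || !v_5) only !v_1 is left, so v_1 = False.
In (!v_0 || !v_4 || !v_5 || v_6) only v_6 is left, so v_6 = True.
In (v_1 || !v_7) only !v_7 is left, so v_7 = False.
All clauses satisfied.

v_0 = True, v_1 = False, v_2 = True, v_3 = False, v_4 = True, v_5 = True, v_6 = True, v_7 = False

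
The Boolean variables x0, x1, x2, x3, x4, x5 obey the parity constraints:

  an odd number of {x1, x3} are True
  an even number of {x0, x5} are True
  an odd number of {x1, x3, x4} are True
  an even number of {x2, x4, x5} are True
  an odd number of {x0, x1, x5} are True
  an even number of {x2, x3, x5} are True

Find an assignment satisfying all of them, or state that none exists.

x0 = True, x1 = True, x2 = True, x3 = False, x4 = False, x5 = True

{x1, x3}: 1 true → odd ✓
{x0, x5}: 2 true → even ✓
{x1, x3, x4}: 1 true → odd ✓
{x2, x4, x5}: 2 true → even ✓
{x0, x1, x5}: 3 true → odd ✓
{x2, x3, x5}: 2 true → even ✓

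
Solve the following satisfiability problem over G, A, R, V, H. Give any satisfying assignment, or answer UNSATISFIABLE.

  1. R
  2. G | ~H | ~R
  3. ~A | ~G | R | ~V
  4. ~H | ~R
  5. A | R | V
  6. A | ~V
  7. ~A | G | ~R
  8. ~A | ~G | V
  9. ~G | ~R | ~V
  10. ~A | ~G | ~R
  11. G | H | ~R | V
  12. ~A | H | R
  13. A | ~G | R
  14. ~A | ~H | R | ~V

G: True, A: False, R: True, V: False, H: False

Unit clause (R) forces R = True.
In (~H | ~R) only ~H is left, so H = False.
Set G = True.
  then (~G | ~R | ~V) forces V = False.
  then (~A | ~G | ~R) forces A = False.
All clauses satisfied.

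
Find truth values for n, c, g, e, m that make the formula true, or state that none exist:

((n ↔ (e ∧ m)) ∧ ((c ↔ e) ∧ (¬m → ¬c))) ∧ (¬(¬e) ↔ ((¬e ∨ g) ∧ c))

n: False; c: False; g: True; e: False; m: False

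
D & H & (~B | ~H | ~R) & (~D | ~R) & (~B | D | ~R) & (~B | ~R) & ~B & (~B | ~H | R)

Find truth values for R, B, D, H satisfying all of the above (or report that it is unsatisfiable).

R = False, B = False, D = True, H = True

Unit clause (D) forces D = True.
Unit clause (H) forces H = True.
In (~D | ~R) only ~R is left, so R = False.
Unit clause (~B) forces B = False.
Check each clause:
  (D): D holds.
  (H): H holds.
  (~B | ~H | ~R): ~B holds.
  (~D | ~R): ~R holds.
  (~B | D | ~R): ~B holds.
  (~B | ~R): ~B holds.
  (~B): ~B holds.
  (~B | ~H | R): ~B holds.
All clauses satisfied.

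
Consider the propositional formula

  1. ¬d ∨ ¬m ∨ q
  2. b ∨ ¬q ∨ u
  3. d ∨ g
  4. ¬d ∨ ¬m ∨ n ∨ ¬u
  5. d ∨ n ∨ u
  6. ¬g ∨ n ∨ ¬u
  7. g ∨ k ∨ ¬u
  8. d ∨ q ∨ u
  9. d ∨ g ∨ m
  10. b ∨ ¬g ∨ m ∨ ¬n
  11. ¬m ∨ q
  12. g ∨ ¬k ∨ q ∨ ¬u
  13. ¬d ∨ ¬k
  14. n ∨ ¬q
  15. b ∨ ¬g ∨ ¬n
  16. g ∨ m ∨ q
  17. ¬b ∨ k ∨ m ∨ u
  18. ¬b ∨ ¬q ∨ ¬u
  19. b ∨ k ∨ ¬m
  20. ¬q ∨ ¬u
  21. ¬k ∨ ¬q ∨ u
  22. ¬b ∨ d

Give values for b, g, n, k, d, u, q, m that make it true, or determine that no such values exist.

b = True; g = True; n = True; k = False; d = True; u = False; q = True; m = True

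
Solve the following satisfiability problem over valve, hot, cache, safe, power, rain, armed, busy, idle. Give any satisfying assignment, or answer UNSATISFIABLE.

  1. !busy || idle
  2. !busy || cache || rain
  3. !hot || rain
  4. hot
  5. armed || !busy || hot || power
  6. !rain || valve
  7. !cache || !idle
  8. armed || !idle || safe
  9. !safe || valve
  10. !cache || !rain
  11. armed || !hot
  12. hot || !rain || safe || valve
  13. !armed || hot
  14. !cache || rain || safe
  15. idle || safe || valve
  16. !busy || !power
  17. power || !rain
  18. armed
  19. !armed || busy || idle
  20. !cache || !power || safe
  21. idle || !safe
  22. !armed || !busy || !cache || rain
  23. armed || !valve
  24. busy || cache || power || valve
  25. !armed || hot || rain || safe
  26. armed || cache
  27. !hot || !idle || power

valve = True, hot = True, cache = False, safe = False, power = True, rain = True, armed = True, busy = False, idle = True

Unit clause (hot) forces hot = True.
In (armed || !hot) only armed is left, so armed = True.
In (!hot || rain) only rain is left, so rain = True.
In (!rain || valve) only valve is left, so valve = True.
In (!cache || !rain) only !cache is left, so cache = False.
In (power || !rain) only power is left, so power = True.
In (!busy || !power) only !busy is left, so busy = False.
In (!armed || busy || idle) only idle is left, so idle = True.
Set safe = False.
All clauses satisfied.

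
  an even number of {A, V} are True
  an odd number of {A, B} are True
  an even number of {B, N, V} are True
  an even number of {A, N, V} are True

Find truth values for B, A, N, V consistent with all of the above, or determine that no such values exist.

Adding constraints 2, 3, 4 mod 2: every variable appears an even number of times on the left, so the left side is 0.
But the right sides sum to 1 (mod 2). 0 ≠ 1 — the system is inconsistent.

No satisfying assignment exists.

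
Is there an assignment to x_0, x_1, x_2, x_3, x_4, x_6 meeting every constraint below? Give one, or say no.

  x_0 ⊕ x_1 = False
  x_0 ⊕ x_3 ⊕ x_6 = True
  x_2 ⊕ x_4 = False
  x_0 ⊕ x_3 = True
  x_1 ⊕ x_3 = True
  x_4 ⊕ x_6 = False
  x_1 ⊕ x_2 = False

x_0 = False; x_1 = False; x_2 = False; x_3 = True; x_4 = False; x_6 = False

x_0 ⊕ x_1 = F ⊕ F = False ✓
x_0 ⊕ x_3 ⊕ x_6 = F ⊕ T ⊕ F = True ✓
x_2 ⊕ x_4 = F ⊕ F = False ✓
x_0 ⊕ x_3 = F ⊕ T = True ✓
x_1 ⊕ x_3 = F ⊕ T = True ✓
x_4 ⊕ x_6 = F ⊕ F = False ✓
x_1 ⊕ x_2 = F ⊕ F = False ✓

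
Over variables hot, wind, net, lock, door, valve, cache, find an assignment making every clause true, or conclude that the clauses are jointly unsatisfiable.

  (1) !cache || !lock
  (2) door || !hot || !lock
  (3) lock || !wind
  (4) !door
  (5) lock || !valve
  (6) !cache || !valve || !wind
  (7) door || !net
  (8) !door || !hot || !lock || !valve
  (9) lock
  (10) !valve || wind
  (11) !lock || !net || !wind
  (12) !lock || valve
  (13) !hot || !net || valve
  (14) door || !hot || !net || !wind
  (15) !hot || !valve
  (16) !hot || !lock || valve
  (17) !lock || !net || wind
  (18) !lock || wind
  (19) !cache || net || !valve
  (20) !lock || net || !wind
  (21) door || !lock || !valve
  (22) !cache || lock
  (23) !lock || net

The formula is unsatisfiable.

Case door = True:
  Clause (!door) is falsified — contradiction.
Case door = False:
  (door || !net) forces net = False.
  (lock) forces lock = True.
  Clause (!lock || net) is falsified — contradiction.
Both cases fail, so the formula is unsatisfiable.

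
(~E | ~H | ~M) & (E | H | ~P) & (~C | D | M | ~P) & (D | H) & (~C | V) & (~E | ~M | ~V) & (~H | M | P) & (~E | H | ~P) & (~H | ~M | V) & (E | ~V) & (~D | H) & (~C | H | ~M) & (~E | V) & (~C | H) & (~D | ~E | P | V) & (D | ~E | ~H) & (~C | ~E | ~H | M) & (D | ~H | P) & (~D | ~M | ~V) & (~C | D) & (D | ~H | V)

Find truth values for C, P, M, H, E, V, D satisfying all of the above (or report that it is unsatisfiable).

Try C = True:
  (~C | V) forces V = True.
  (E | ~V) forces E = True.
  (~E | ~M | ~V) forces M = False.
  (~C | H) forces H = True.
  clause (~C | ~E | ~H | M) is falsified — backtrack.
So C = False.
Set P = True.
Set M = False.
Try H = False:
  (E | H | ~P) forces E = True.
  clause (~E | H | ~P) is falsified — backtrack.
So H = True.
Set E = False.
  then (E | ~V) forces V = False.
  then (D | ~H | V) forces D = True.
All clauses satisfied.

C = False; P = True; M = False; H = True; E = False; V = False; D = True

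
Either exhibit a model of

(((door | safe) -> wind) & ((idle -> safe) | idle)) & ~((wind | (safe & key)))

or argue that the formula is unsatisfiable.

safe: False, key: True, wind: False, door: False, idle: False

  ((door | safe) -> wind) & ((idle -> safe) | idle) = True
    (door | safe) -> wind = True
      door | safe = False
    (idle -> safe) | idle = True
      idle -> safe = True
  ~((wind | (safe & key))) = True
    wind | (safe & key) = False
      safe & key = False
Both conjuncts True, so the formula holds.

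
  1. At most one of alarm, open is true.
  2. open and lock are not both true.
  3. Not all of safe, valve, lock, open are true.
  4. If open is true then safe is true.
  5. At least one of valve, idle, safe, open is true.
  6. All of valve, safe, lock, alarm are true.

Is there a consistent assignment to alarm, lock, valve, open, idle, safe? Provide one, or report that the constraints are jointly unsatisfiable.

alarm: True; lock: True; valve: True; open: False; idle: True; safe: True

  (1) {alarm, open}: 1 true — at most one ✓
  (2) open=F, lock=T — not both ✓
  (3) {safe, valve, lock, open}: 3/4 true — not all ✓
  (4) open=F ⇒ safe: vacuous ✓
  (5) {valve, idle, safe, open}: 3 true — at least one ✓
  (6) {valve, safe, lock, alarm}: all 4 true ✓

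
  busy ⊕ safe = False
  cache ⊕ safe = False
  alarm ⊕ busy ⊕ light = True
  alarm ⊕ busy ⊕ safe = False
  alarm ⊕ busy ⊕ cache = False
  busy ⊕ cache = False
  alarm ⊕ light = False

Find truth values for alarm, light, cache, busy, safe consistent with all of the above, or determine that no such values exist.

alarm: False; light: False; cache: True; busy: True; safe: True

busy ⊕ safe = T ⊕ T = False ✓
cache ⊕ safe = T ⊕ T = False ✓
alarm ⊕ busy ⊕ light = F ⊕ T ⊕ F = True ✓
alarm ⊕ busy ⊕ safe = F ⊕ T ⊕ T = False ✓
alarm ⊕ busy ⊕ cache = F ⊕ T ⊕ T = False ✓
busy ⊕ cache = T ⊕ T = False ✓
alarm ⊕ light = F ⊕ F = False ✓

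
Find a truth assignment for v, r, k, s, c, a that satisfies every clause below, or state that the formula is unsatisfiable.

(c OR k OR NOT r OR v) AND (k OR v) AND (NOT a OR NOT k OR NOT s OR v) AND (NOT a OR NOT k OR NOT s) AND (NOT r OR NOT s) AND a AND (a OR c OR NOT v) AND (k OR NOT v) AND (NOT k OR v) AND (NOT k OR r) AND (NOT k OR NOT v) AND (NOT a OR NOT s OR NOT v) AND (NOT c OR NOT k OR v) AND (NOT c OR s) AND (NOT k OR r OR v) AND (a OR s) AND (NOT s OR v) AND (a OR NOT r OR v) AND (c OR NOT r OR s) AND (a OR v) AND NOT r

The formula is unsatisfiable.

Case v = True:
  (a) forces a = True.
  (k OR NOT v) forces k = True.
  Clause (NOT k OR NOT v) is falsified — contradiction.
Case v = False:
  (k OR v) forces k = True.
  Clause (NOT k OR v) is falsified — contradiction.
Both cases fail, so the formula is unsatisfiable.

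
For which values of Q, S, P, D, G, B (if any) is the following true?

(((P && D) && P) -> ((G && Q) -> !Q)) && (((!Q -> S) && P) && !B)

Q=T, S=T, P=T, D=T, G=F, B=F

  ((P && D) && P) -> ((G && Q) -> !Q) = True
    (P && D) && P = True
      P && D = True
    (G && Q) -> !Q = True
      G && Q = False
      !Q = False
  ((!Q -> S) && P) && !B = True
    (!Q -> S) && P = True
      !Q -> S = True
        !Q = False
    !B = True
Both conjuncts True, so the formula holds.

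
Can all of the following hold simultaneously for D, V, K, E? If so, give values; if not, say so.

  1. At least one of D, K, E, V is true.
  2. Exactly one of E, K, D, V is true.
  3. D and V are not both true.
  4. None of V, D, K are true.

D=F, V=F, K=F, E=T

  (1) {D, K, E, V}: 1 true — at least one ✓
  (2) {E, K, D, V}: 1 true — exactly one ✓
  (3) D=F, V=F — not both ✓
  (4) {V, D, K}: 0 true — none ✓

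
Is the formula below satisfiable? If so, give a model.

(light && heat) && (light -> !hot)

heat: True, light: True, hot: False

  light && heat = True
  light -> !hot = True
    !hot = True
Both conjuncts True, so the formula holds.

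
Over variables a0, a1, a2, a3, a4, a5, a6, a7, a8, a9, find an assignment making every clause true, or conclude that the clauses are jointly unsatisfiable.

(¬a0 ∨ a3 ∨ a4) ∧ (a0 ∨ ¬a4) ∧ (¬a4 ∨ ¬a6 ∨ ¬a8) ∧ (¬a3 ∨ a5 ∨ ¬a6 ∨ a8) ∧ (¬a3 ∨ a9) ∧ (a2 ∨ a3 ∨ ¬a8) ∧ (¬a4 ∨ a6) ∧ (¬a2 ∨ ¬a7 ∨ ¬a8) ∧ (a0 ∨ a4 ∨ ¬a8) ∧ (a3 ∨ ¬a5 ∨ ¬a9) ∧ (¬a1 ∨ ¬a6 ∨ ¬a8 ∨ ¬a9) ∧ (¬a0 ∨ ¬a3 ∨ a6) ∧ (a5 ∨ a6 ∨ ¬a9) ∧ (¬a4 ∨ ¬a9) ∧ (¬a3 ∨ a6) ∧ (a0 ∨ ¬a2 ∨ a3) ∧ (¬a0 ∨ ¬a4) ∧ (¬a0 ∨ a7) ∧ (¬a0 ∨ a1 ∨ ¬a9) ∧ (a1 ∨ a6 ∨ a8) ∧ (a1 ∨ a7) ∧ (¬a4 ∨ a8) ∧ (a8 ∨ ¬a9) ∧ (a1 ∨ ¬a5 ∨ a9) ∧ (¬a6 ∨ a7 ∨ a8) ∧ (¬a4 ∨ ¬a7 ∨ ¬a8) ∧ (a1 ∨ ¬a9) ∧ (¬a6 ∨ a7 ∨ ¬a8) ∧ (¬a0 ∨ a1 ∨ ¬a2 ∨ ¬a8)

Set a0 = False.
  then (a0 ∨ ¬a4) forces a4 = False.
  then (a0 ∨ a4 ∨ ¬a8) forces a8 = False.
  then (a8 ∨ ¬a9) forces a9 = False.
  then (¬a3 ∨ a9) forces a3 = False.
  then (a0 ∨ ¬a2 ∨ a3) forces a2 = False.
Set a1 = False.
  then (a1 ∨ a6 ∨ a8) forces a6 = True.
  then (a1 ∨ a7) forces a7 = True.
  then (a1 ∨ ¬a5 ∨ a9) forces a5 = False.
All clauses satisfied.

a0 = False, a1 = False, a2 = False, a3 = False, a4 = False, a5 = False, a6 = True, a7 = True, a8 = False, a9 = False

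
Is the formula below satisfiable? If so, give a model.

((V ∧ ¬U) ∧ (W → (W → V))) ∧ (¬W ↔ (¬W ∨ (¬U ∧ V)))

U=F, V=T, W=F

  (V ∧ ¬U) ∧ (W → (W → V)) = True
    V ∧ ¬U = True
      ¬U = True
    W → (W → V) = True
      W → V = True
  ¬W ↔ (¬W ∨ (¬U ∧ V)) = True
    ¬W = True
    ¬W ∨ (¬U ∧ V) = True
      ¬W = True
      ¬U ∧ V = True
        ¬U = True
Both conjuncts True, so the formula holds.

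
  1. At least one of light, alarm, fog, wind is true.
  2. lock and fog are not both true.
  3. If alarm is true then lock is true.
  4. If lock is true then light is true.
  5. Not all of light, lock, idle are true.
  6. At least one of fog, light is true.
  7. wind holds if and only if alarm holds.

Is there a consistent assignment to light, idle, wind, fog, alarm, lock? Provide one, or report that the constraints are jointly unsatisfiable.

light=T; idle=T; wind=F; fog=T; alarm=F; lock=F

  (1) {light, alarm, fog, wind}: 2 true — at least one ✓
  (2) lock=F, fog=T — not both ✓
  (3) alarm=F ⇒ lock: vacuous ✓
  (4) lock=F ⇒ light: vacuous ✓
  (5) {light, lock, idle}: 2/3 true — not all ✓
  (6) {fog, light}: 2 true — at least one ✓
  (7) wind=F, alarm=F — same ✓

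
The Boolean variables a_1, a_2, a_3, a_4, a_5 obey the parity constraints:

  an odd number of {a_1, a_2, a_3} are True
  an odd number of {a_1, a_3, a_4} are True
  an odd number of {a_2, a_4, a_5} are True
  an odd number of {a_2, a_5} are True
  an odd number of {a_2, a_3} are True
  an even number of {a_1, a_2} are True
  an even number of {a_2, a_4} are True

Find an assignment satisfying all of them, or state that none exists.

a_1 = False, a_2 = False, a_3 = True, a_4 = False, a_5 = True

{a_1, a_2, a_3}: 1 true → odd ✓
{a_1, a_3, a_4}: 1 true → odd ✓
{a_2, a_4, a_5}: 1 true → odd ✓
{a_2, a_5}: 1 true → odd ✓
{a_2, a_3}: 1 true → odd ✓
{a_1, a_2}: 0 true → even ✓
{a_2, a_4}: 0 true → even ✓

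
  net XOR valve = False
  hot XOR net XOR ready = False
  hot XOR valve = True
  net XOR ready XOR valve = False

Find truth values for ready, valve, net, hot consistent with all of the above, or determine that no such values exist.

Unsatisfiable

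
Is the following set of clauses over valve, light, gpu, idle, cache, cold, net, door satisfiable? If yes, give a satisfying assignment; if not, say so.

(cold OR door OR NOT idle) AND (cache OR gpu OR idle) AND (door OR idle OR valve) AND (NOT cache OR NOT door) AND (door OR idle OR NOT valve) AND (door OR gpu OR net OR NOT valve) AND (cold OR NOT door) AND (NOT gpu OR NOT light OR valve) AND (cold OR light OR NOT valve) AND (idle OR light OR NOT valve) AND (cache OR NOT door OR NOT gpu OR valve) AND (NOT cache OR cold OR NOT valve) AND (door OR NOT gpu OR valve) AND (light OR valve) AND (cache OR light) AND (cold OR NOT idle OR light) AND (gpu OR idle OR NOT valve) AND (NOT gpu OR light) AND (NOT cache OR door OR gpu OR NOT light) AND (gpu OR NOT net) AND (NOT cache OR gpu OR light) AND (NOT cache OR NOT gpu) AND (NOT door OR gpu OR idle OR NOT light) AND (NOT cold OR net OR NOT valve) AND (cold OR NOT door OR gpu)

Set valve = False.
  then (light OR valve) forces light = True.
  then (NOT gpu OR NOT light OR valve) forces gpu = False.
  then (gpu OR NOT net) forces net = False.
Try idle = False:
  (cache OR gpu OR idle) forces cache = True.
  (door OR idle OR valve) forces door = True.
  clause (NOT cache OR NOT door) is falsified — backtrack.
So idle = True.
Try cache = True:
  (NOT cache OR NOT door) forces door = False.
  clause (NOT cache OR door OR gpu OR NOT light) is falsified — backtrack.
So cache = False.
Set cold = True.
Set door = True.
All clauses satisfied.

valve=F; light=T; gpu=F; idle=T; cache=F; cold=T; net=F; door=T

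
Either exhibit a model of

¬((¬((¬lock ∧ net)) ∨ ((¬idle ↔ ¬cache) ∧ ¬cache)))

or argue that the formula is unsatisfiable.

idle: True; net: True; cache: True; lock: False

  ¬((¬((¬lock ∧ net)) ∨ ((¬idle ↔ ¬cache) ∧ ¬cache))) = True
    ¬((¬lock ∧ net)) ∨ ((¬idle ↔ ¬cache) ∧ ¬cache) = False
      ¬((¬lock ∧ net)) = False
        ¬lock ∧ net = True
          ¬lock = True
      (¬idle ↔ ¬cache) ∧ ¬cache = False
        ¬idle ↔ ¬cache = True
          ¬idle = False
          ¬cache = False
        ¬cache = False
The formula evaluates to True.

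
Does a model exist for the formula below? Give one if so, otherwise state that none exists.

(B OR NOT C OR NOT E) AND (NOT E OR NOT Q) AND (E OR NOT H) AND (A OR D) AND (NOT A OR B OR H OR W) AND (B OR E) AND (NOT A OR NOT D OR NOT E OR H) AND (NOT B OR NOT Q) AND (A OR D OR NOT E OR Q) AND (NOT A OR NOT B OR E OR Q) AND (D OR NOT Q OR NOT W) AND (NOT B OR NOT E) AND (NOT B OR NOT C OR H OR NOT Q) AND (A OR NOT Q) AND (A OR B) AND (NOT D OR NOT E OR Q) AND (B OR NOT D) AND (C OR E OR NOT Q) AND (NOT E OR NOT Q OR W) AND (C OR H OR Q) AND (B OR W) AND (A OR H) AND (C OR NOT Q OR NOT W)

Set D = False.
  then (A OR D) forces A = True.
Set C = False.
Set B = False.
  then (B OR E) forces E = True.
  then (B OR W) forces W = True.
  then (C OR NOT Q OR NOT W) forces Q = False.
  then (C OR H OR Q) forces H = True.
All clauses satisfied.

D: False; C: False; B: False; A: True; Q: False; E: True; W: True; H: True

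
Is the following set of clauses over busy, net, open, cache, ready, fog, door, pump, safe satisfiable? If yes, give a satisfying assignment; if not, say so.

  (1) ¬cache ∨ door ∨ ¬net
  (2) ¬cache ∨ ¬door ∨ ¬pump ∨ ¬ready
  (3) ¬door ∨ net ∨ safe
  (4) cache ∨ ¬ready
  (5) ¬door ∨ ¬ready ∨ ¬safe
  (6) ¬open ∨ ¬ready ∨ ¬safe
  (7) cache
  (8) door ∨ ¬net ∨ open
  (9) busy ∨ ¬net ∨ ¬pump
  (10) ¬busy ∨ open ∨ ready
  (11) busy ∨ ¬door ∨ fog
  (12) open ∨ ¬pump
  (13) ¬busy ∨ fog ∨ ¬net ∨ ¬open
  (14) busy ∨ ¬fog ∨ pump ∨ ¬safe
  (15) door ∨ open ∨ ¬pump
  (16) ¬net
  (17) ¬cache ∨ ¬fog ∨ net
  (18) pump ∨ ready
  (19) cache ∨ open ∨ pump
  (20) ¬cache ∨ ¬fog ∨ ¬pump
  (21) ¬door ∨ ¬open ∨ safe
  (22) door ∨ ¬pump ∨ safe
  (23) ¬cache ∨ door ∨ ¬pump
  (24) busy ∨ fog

busy = True; net = False; open = True; cache = True; ready = True; fog = False; door = False; pump = False; safe = False

Unit clause (cache) forces cache = True.
Unit clause (¬net) forces net = False.
In (¬cache ∨ ¬fog ∨ net) only ¬fog is left, so fog = False.
In (busy ∨ fog) only busy is left, so busy = True.
Set open = True.
Set ready = True.
  then (¬open ∨ ¬ready ∨ ¬safe) forces safe = False.
  then (¬door ∨ ¬open ∨ safe) forces door = False.
  then (door ∨ ¬pump ∨ safe) forces pump = False.
All clauses satisfied.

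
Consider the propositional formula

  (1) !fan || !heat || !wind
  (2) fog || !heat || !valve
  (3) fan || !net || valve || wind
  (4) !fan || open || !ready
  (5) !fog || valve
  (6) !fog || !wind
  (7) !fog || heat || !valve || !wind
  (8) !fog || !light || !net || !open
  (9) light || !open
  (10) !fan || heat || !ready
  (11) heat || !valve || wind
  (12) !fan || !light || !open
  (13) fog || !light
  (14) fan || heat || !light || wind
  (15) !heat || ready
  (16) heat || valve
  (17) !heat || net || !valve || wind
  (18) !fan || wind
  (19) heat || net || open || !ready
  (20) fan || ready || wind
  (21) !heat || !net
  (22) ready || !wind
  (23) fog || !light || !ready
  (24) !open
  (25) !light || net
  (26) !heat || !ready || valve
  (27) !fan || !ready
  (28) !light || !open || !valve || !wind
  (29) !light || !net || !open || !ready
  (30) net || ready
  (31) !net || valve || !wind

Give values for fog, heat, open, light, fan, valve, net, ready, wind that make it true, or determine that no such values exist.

Unit clause (!open) forces open = False.
Set fog = False.
  then (fog || !light) forces light = False.
Try heat = True:
  (fog || !heat || !valve) forces valve = False.
  (!heat || ready) forces ready = True.
  clause (!heat || !ready || valve) is falsified — backtrack.
So heat = False.
  then (heat || valve) forces valve = True.
  then (heat || !valve || wind) forces wind = True.
  then (ready || !wind) forces ready = True.
  then (!fan || !ready) forces fan = False.
  then (heat || net || open || !ready) forces net = True.
All clauses satisfied.

fog: False, heat: False, open: False, light: False, fan: False, valve: True, net: True, ready: True, wind: True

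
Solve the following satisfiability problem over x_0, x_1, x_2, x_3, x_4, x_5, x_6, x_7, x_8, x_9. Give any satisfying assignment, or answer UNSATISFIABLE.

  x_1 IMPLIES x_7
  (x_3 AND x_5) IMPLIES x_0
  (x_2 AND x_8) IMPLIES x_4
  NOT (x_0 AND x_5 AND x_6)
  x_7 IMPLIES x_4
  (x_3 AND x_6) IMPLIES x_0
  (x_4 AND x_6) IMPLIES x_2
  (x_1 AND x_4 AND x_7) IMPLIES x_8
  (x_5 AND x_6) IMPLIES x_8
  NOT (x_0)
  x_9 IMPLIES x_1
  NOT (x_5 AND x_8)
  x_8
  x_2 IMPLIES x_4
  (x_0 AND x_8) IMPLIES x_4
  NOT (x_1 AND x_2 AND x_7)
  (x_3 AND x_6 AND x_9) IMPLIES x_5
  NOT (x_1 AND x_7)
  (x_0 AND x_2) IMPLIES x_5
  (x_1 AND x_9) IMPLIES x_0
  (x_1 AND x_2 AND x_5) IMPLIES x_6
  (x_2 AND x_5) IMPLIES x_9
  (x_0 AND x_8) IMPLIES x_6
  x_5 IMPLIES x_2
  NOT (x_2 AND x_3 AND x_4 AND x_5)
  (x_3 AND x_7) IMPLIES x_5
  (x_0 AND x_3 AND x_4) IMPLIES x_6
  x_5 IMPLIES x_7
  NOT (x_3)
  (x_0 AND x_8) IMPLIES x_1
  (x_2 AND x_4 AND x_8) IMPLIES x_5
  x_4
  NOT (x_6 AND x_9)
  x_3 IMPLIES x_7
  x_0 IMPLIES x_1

x_0 = False, x_1 = False, x_2 = False, x_3 = False, x_4 = True, x_5 = False, x_6 = False, x_7 = True, x_8 = True, x_9 = False

Unit clause (x_8) forces x_8 = True.
In (NOT x_5 OR NOT x_8) only NOT x_5 is left, so x_5 = False.
Unit clause (NOT x_3) forces x_3 = False.
Unit clause (x_4) forces x_4 = True.
Unit clause (NOT x_0) forces x_0 = False.
In (NOT x_2 OR NOT x_4 OR x_5 OR NOT x_8) only NOT x_2 is left, so x_2 = False.
In (x_2 OR NOT x_4 OR NOT x_6) only NOT x_6 is left, so x_6 = False.
Try x_1 = True:
  (NOT x_1 OR NOT x_7) forces x_7 = False.
  clause (NOT x_1 OR x_7) is falsified — backtrack.
So x_1 = False.
  then (x_1 OR NOT x_9) forces x_9 = False.
Set x_7 = True.
All clauses satisfied.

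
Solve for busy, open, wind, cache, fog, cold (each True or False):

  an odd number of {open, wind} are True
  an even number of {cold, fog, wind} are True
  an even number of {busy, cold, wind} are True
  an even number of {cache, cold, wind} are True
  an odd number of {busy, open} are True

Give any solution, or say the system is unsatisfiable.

busy: False, open: True, wind: False, cache: False, fog: False, cold: False

{open, wind}: 1 true → odd ✓
{cold, fog, wind}: 0 true → even ✓
{busy, cold, wind}: 0 true → even ✓
{cache, cold, wind}: 0 true → even ✓
{busy, open}: 1 true → odd ✓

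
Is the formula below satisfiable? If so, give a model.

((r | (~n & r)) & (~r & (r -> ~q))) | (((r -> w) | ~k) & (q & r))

n = True, r = True, q = True, w = True, k = False

  ((r | (~n & r)) & (~r & (r -> ~q))) | (((r -> w) | ~k) & (q & r)) = True
    (r | (~n & r)) & (~r & (r -> ~q)) = False
      r | (~n & r) = True
        ~n & r = False
          ~n = False
      ~r & (r -> ~q) = False
        ~r = False
        r -> ~q = False
          ~q = False
    ((r -> w) | ~k) & (q & r) = True
      (r -> w) | ~k = True
        r -> w = True
        ~k = True
      q & r = True
The formula evaluates to True.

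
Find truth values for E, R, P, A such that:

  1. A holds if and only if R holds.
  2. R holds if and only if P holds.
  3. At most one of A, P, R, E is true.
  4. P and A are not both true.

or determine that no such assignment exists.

E=F, R=F, P=F, A=F

  (1) A=F, R=F — same ✓
  (2) R=F, P=F — same ✓
  (3) {A, P, R, E}: 0 true — at most one ✓
  (4) P=F, A=F — not both ✓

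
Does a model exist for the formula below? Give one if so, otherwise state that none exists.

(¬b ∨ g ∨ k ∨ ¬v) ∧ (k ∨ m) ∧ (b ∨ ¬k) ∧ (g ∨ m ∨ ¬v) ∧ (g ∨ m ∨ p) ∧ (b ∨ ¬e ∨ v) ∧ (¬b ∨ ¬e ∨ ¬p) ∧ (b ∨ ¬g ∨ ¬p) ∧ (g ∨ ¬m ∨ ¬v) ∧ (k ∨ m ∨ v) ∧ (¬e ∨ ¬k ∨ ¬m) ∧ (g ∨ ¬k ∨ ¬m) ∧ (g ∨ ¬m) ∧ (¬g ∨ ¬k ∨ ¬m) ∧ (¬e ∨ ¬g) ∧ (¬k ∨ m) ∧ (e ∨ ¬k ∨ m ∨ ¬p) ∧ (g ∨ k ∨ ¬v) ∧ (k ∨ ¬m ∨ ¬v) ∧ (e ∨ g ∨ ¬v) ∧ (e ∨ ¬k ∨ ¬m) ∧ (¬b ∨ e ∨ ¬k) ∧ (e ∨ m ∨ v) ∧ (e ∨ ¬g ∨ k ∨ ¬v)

m = True; b = False; g = True; k = False; e = False; p = False; v = False

Try m = False:
  (k ∨ m) forces k = True.
  clause (¬k ∨ m) is falsified — backtrack.
So m = True.
  then (g ∨ ¬m) forces g = True.
  then (¬g ∨ ¬k ∨ ¬m) forces k = False.
  then (¬e ∨ ¬g) forces e = False.
  then (k ∨ ¬m ∨ ¬v) forces v = False.
Set b = False.
  then (b ∨ ¬g ∨ ¬p) forces p = False.
All clauses satisfied.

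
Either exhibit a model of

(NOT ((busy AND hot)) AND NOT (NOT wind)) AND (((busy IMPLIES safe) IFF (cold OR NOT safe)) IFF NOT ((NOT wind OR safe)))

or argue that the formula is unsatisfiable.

hot = False, cold = False, wind = True, safe = True, busy = True

  NOT ((busy AND hot)) AND NOT (NOT wind) = True
    NOT ((busy AND hot)) = True
      busy AND hot = False
    NOT (NOT wind) = True
      NOT wind = False
  ((busy IMPLIES safe) IFF (cold OR NOT safe)) IFF NOT ((NOT wind OR safe)) = True
    (busy IMPLIES safe) IFF (cold OR NOT safe) = False
      busy IMPLIES safe = True
      cold OR NOT safe = False
        NOT safe = False
    NOT ((NOT wind OR safe)) = False
      NOT wind OR safe = True
        NOT wind = False
Both conjuncts True, so the formula holds.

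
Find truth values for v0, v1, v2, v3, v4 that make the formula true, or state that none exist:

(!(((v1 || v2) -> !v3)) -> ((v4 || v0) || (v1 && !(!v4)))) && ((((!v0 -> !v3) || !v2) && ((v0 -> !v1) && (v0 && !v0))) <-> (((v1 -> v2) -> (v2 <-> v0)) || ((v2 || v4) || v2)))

v0 = True, v1 = False, v2 = False, v3 = True, v4 = False

  !(((v1 || v2) -> !v3)) -> ((v4 || v0) || (v1 && !(!v4))) = True
    !(((v1 || v2) -> !v3)) = False
      (v1 || v2) -> !v3 = True
        v1 || v2 = False
        !v3 = False
    (v4 || v0) || (v1 && !(!v4)) = True
      v4 || v0 = True
      v1 && !(!v4) = False
        !(!v4) = False
          !v4 = True
  (((!v0 -> !v3) || !v2) && ((v0 -> !v1) && (v0 && !v0))) <-> (((v1 -> v2) -> (v2 <-> v0)) || ((v2 || v4) || v2)) = True
    ((!v0 -> !v3) || !v2) && ((v0 -> !v1) && (v0 && !v0)) = False
      (!v0 -> !v3) || !v2 = True
        !v0 -> !v3 = True
          !v0 = False
          !v3 = False
        !v2 = True
      (v0 -> !v1) && (v0 && !v0) = False
        v0 -> !v1 = True
          !v1 = True
        v0 && !v0 = False
          !v0 = False
    ((v1 -> v2) -> (v2 <-> v0)) || ((v2 || v4) || v2) = False
      (v1 -> v2) -> (v2 <-> v0) = False
        v1 -> v2 = True
        v2 <-> v0 = False
      (v2 || v4) || v2 = False
        v2 || v4 = False
Both conjuncts True, so the formula holds.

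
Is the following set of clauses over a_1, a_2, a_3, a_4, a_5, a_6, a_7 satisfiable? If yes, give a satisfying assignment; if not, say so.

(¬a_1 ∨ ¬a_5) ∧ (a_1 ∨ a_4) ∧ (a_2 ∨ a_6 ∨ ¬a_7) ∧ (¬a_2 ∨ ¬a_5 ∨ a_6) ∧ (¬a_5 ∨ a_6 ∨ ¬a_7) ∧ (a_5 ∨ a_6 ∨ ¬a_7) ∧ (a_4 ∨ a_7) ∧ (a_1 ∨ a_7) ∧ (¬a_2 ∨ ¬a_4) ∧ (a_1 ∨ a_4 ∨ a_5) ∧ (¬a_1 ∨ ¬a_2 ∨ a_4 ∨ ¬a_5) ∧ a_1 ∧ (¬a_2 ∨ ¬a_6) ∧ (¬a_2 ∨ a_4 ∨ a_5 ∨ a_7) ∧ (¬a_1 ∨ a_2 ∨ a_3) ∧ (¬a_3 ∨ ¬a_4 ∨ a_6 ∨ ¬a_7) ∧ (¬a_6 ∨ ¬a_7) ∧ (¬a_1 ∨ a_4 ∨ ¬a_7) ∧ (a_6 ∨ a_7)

a_1: True, a_2: False, a_3: True, a_4: True, a_5: False, a_6: True, a_7: False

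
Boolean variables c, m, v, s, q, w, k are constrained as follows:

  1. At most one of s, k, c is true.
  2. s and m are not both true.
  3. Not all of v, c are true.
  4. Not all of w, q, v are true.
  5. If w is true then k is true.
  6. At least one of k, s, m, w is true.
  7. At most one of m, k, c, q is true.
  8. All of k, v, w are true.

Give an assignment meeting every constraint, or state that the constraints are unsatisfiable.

c = False; m = False; v = True; s = False; q = False; w = True; k = True

  (1) {s, k, c}: 1 true — at most one ✓
  (2) s=F, m=F — not both ✓
  (3) {v, c}: 1/2 true — not all ✓
  (4) {w, q, v}: 2/3 true — not all ✓
  (5) w=T ⇒ k: T ✓
  (6) {k, s, m, w}: 2 true — at least one ✓
  (7) {m, k, c, q}: 1 true — at most one ✓
  (8) {k, v, w}: all 3 true ✓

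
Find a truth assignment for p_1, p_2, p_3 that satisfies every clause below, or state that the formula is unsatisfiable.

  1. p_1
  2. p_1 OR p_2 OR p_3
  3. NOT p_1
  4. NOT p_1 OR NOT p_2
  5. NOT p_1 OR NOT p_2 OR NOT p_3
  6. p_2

Case p_1 = True:
  Clause (NOT p_1) is falsified — contradiction.
Case p_1 = False:
  Clause (p_1) is falsified — contradiction.
Both cases fail, so the formula is unsatisfiable.

UNSATISFIABLE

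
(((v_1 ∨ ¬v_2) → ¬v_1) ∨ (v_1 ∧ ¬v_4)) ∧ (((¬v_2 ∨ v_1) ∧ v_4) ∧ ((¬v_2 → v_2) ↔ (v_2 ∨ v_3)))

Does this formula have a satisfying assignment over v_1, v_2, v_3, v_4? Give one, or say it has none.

v_1 = False, v_2 = False, v_3 = False, v_4 = True

  ((v_1 ∨ ¬v_2) → ¬v_1) ∨ (v_1 ∧ ¬v_4) = True
    (v_1 ∨ ¬v_2) → ¬v_1 = True
      v_1 ∨ ¬v_2 = True
        ¬v_2 = True
      ¬v_1 = True
    v_1 ∧ ¬v_4 = False
      ¬v_4 = False
  ((¬v_2 ∨ v_1) ∧ v_4) ∧ ((¬v_2 → v_2) ↔ (v_2 ∨ v_3)) = True
    (¬v_2 ∨ v_1) ∧ v_4 = True
      ¬v_2 ∨ v_1 = True
        ¬v_2 = True
    (¬v_2 → v_2) ↔ (v_2 ∨ v_3) = True
      ¬v_2 → v_2 = False
        ¬v_2 = True
      v_2 ∨ v_3 = False
Both conjuncts True, so the formula holds.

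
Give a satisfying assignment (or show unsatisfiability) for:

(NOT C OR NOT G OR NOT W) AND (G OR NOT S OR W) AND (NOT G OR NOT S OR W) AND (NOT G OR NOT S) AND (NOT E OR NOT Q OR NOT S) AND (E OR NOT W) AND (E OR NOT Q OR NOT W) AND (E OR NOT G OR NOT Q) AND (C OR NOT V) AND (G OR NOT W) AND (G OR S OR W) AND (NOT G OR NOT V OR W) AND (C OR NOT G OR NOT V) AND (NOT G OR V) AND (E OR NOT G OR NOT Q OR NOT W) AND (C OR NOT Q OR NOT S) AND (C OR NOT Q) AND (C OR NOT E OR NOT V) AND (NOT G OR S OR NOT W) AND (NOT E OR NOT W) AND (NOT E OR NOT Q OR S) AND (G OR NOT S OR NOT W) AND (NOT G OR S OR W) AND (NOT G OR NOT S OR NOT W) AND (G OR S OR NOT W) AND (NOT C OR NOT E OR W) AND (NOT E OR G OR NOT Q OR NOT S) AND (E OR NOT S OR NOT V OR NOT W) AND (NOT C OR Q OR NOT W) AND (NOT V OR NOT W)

UNSATISFIABLE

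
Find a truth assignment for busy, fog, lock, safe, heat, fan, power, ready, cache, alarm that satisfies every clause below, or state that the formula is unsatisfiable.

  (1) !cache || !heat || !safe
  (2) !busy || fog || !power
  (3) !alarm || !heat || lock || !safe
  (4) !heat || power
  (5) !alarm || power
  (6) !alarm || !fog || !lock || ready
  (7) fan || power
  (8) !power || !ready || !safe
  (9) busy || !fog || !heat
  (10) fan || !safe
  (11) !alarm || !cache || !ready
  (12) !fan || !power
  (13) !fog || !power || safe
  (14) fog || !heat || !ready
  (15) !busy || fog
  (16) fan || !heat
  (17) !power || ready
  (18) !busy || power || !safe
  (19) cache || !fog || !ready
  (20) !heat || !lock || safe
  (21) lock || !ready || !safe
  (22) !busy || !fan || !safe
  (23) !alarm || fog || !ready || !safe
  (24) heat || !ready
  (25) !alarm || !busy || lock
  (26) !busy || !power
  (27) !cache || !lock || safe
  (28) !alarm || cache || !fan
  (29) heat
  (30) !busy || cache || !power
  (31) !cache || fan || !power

Unsatisfiable — no assignment works.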